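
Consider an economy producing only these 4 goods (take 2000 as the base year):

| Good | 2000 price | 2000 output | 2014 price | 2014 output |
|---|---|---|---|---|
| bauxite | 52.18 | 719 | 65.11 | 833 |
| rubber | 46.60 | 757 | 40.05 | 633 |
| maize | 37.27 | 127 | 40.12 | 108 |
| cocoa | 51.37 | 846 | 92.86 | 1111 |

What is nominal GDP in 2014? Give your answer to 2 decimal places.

Nominal GDP 2014 = Σ (p_2014 × q_2014) = 65.11·833 + 40.05·633 + 40.12·108 + 92.86·1111 = 187088.70.

187088.70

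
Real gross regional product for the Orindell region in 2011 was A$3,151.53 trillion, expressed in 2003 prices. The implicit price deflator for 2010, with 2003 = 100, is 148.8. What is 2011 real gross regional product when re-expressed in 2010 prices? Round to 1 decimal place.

Real gross regional product in 2010 prices = Real gross regional product in 2003 prices × (P_2010/P_2003) = 3151.53 × 1.488 = 4689.48.

A$4,689.5 trillion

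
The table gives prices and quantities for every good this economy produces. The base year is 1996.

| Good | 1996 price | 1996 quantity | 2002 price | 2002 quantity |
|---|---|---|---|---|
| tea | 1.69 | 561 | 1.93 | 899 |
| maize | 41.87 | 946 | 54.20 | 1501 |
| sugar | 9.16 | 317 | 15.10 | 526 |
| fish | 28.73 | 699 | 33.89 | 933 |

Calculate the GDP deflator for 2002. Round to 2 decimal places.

127.78

Nominal GDP 2002 = 1.93·899 + 54.20·1501 + 15.10·526 + 33.89·933 = 122651.24.
Real GDP 2002 (at 1996 prices) = 1.69·899 + 41.87·1501 + 9.16·526 + 28.73·933 = 95989.43.
Deflator = Nominal/Real × 100 = 122651.24/95989.43 × 100 = 127.776.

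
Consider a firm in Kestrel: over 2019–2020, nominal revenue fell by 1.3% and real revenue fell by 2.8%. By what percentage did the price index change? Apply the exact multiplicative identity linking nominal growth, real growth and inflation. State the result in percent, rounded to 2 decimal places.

1.54%

(1 + g_nom) = (1 + g_real)(1 + π), so π = 0.9870 / 0.9720 − 1 = 0.01543.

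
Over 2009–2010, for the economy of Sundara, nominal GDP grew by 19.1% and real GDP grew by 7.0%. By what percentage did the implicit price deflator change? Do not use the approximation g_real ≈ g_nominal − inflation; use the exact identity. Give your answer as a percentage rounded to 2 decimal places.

(1 + g_nom) = (1 + g_real)(1 + π), so π = 1.1910 / 1.0700 − 1 = 0.11308.

11.31%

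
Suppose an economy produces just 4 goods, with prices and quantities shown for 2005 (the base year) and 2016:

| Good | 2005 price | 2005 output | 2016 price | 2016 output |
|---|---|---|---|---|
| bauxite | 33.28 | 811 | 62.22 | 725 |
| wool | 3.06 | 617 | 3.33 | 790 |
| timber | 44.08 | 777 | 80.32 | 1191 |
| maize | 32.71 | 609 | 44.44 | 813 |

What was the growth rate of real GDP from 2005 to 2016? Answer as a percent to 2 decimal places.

Real GDP 2005 = Nominal GDP 2005 = 33.28·811 + 3.06·617 + 44.08·777 + 32.71·609 = 83048.65.
Real GDP 2016 (at 2005 prices) = 33.28·725 + 3.06·790 + 44.08·1191 + 32.71·813 = 105637.91.
Real growth = 105637.91/83048.65 − 1 = 0.2720.

27.20%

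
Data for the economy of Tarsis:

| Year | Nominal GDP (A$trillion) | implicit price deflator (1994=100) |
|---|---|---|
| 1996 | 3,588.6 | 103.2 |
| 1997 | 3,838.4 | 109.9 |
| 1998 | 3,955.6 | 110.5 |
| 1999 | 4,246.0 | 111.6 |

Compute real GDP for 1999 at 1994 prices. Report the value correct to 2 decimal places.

A$3,804.66 trillion

Real GDP 1999 = 4246.0 / 1.116 = 3804.66.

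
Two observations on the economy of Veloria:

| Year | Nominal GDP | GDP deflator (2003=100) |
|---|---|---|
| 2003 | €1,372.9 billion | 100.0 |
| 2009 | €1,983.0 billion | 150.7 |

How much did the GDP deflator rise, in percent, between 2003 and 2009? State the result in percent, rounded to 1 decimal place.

50.7%

Price-level change = 150.7 / 100.0 − 1 = 0.5070.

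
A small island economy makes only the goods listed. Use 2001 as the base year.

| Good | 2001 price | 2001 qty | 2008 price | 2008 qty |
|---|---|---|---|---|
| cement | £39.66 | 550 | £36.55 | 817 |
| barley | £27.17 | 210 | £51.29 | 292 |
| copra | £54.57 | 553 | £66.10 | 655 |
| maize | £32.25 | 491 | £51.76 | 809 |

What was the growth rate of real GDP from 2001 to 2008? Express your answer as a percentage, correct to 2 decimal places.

38.95%

Real GDP 2001 = Nominal GDP 2001 = 39.66·550 + 27.17·210 + 54.57·553 + 32.25·491 = 73530.66.
Real GDP 2008 (at 2001 prices) = 39.66·817 + 27.17·292 + 54.57·655 + 32.25·809 = 102169.46.
Real growth = 102169.46/73530.66 − 1 = 0.3895.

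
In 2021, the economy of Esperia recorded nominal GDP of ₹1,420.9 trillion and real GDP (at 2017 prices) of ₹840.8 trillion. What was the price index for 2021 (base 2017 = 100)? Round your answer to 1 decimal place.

169.0

price index = (Nominal / Real) × 100 = 1420.9 / 840.8 × 100 = 168.99.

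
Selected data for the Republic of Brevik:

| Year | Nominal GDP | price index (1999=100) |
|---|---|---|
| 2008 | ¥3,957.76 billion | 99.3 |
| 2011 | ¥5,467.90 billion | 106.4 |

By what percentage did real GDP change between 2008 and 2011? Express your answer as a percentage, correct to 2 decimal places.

28.94%

Deflate each year: 2008 → 3957.76/0.993 = 3985.66; 2011 → 5467.90/1.064 = 5139.00.
So real GDP changed by 5139.00/3985.66 − 1 = 0.2894, i.e. 28.94%.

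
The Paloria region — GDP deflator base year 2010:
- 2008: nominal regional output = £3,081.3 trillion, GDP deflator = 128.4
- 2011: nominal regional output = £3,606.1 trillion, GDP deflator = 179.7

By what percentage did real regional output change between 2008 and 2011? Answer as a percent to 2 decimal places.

-16.38%

Real regional output 2008 = 3081.3 / 1.284 = 2399.77.
Real regional output 2011 = 3606.1 / 1.797 = 2006.73.
Real growth = 2006.73 / 2399.77 − 1 = -0.1638.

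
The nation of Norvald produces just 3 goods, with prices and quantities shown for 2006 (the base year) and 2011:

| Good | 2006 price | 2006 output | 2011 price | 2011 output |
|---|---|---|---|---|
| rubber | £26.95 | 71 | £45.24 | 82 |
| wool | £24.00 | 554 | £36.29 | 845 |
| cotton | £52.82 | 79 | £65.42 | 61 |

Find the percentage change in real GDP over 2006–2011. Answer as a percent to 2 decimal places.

32.66%

Real GDP 2006 = Nominal GDP 2006 = 26.95·71 + 24.00·554 + 52.82·79 = 19382.23.
Real GDP 2011 (at 2006 prices) = 26.95·82 + 24.00·845 + 52.82·61 = 25711.92.
Real growth = 25711.92/19382.23 − 1 = 0.3266.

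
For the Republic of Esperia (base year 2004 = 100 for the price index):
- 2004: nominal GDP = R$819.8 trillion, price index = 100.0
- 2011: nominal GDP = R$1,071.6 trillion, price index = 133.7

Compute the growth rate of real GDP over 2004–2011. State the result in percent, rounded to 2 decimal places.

Deflate each year: 2004 → 819.8/1.000 = 819.80; 2011 → 1071.6/1.337 = 801.50.
So real GDP changed by 801.50/819.80 − 1 = -0.0223, i.e. -2.23%.

-2.23%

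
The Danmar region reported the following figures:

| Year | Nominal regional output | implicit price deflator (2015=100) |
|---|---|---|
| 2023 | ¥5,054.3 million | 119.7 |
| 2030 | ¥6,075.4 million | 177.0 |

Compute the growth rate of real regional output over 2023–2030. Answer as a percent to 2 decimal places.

-18.71%

Deflate each year: 2023 → 5054.3/1.197 = 4222.47; 2030 → 6075.4/1.770 = 3432.43.
So real regional output changed by 3432.43/4222.47 − 1 = -0.1871, i.e. -18.71%.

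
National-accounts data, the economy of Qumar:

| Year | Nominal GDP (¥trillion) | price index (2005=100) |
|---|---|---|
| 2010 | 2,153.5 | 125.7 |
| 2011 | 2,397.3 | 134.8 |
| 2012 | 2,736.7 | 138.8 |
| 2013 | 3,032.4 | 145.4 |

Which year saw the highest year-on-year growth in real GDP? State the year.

2011: real = 2397.3/1.348 = 1778.41; growth vs 2010 (1713.21) = 3.81%.
2012: real = 2736.7/1.388 = 1971.69; growth vs 2011 (1778.41) = 10.87%.
2013: real = 3032.4/1.454 = 2085.56; growth vs 2012 (1971.69) = 5.78%.

2012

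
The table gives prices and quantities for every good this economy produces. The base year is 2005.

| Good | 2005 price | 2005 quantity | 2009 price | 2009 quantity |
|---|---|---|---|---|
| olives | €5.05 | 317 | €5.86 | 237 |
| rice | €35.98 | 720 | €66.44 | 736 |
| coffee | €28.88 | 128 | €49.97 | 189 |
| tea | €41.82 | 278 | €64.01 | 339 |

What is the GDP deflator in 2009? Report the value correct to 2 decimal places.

Nominal GDP 2009 = 5.86·237 + 66.44·736 + 49.97·189 + 64.01·339 = 81432.38.
Real GDP 2009 (at 2005 prices) = 5.05·237 + 35.98·736 + 28.88·189 + 41.82·339 = 47313.43.
Deflator = Nominal/Real × 100 = 81432.38/47313.43 × 100 = 172.113.

172.11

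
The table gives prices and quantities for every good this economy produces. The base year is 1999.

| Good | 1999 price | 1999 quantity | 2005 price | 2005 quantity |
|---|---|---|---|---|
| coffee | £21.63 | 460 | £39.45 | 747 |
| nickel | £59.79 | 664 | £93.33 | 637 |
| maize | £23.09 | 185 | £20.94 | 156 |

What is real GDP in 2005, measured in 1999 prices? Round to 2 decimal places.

Real GDP 2005 = Σ (p_1999 × q_2005) = 21.63·747 + 59.79·637 + 23.09·156 = 57845.88.

£57845.88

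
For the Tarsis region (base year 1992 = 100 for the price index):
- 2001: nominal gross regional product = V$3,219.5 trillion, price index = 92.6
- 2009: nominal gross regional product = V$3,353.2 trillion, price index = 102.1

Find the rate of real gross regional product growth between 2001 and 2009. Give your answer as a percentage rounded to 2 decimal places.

-5.54%

Deflate each year: 2001 → 3219.5/0.926 = 3476.78; 2009 → 3353.2/1.021 = 3284.23.
So real gross regional product changed by 3284.23/3476.78 − 1 = -0.0554, i.e. -5.54%.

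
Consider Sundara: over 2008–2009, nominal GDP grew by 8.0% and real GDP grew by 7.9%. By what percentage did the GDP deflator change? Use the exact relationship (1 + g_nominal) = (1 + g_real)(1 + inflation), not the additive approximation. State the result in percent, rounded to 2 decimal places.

0.09%

(1 + g_nom) = (1 + g_real)(1 + π), so π = 1.0800 / 1.0790 − 1 = 0.00093.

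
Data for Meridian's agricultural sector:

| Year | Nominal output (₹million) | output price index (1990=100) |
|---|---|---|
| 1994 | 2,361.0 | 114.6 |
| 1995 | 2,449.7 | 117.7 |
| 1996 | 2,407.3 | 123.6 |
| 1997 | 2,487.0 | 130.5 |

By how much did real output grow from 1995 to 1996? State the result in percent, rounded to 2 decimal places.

-6.42%

Real output 1995 = 2449.7/1.177 = 2081.31.
Real output 1996 = 2407.3/1.236 = 1947.65.
Change = 1947.65/2081.31 − 1 = -0.0642.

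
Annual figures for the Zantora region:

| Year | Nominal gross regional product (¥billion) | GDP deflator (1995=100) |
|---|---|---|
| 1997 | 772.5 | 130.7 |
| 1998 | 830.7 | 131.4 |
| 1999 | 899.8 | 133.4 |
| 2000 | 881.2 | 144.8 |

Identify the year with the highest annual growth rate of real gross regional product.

1998: real = 830.7/1.314 = 632.19; growth vs 1997 (591.05) = 6.96%.
1999: real = 899.8/1.334 = 674.51; growth vs 1998 (632.19) = 6.69%.
2000: real = 881.2/1.448 = 608.56; growth vs 1999 (674.51) = -9.78%.

1998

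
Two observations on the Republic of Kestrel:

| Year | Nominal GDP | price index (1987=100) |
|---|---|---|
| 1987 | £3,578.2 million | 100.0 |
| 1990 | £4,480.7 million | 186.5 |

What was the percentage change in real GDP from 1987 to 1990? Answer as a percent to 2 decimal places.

Real GDP 1987 = 3578.2 / 1.000 = 3578.20.
Real GDP 1990 = 4480.7 / 1.865 = 2402.52.
Real growth = 2402.52 / 3578.20 − 1 = -0.3286.

-32.86%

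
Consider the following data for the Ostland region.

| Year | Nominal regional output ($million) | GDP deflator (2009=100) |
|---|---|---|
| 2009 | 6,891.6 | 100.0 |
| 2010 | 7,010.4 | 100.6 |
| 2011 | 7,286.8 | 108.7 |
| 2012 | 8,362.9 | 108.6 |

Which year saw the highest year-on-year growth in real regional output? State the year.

2012

2010: real = 7010.4/1.006 = 6968.59; growth vs 2009 (6891.60) = 1.12%.
2011: real = 7286.8/1.087 = 6703.59; growth vs 2010 (6968.59) = -3.80%.
2012: real = 8362.9/1.086 = 7700.64; growth vs 2011 (6703.59) = 14.87%.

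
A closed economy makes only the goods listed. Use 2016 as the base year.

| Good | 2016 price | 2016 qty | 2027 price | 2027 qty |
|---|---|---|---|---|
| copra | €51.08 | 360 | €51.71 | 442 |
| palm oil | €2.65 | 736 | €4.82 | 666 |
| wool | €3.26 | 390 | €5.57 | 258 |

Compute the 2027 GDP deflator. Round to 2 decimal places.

109.21

Nominal GDP 2027 = 51.71·442 + 4.82·666 + 5.57·258 = 27503.00.
Real GDP 2027 (at 2016 prices) = 51.08·442 + 2.65·666 + 3.26·258 = 25183.34.
Deflator = Nominal/Real × 100 = 27503.00/25183.34 × 100 = 109.211.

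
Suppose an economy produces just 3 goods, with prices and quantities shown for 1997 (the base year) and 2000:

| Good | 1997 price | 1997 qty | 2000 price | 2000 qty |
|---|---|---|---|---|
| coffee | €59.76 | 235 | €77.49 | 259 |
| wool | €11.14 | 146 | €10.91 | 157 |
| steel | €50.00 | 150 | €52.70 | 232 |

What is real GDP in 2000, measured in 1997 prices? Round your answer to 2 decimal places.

€28826.82

Real GDP 2000 = Σ (p_1997 × q_2000) = 59.76·259 + 11.14·157 + 50.00·232 = 28826.82.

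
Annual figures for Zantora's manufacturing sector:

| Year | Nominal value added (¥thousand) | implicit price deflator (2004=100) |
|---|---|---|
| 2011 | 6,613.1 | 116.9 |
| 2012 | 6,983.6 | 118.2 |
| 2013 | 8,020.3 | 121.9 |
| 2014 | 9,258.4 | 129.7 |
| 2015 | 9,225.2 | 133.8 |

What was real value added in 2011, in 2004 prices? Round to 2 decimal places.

Real value added 2011 = 6613.1 / 1.169 = 5657.06.

¥5,657.06 thousand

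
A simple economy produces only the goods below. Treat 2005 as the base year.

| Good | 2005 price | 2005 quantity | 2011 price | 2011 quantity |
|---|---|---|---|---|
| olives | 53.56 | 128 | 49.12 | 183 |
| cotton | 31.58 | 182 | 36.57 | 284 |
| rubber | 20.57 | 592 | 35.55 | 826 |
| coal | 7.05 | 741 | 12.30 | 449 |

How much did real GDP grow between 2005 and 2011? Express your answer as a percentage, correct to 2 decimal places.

29.73%

Real GDP 2005 = Nominal GDP 2005 = 53.56·128 + 31.58·182 + 20.57·592 + 7.05·741 = 30004.73.
Real GDP 2011 (at 2005 prices) = 53.56·183 + 31.58·284 + 20.57·826 + 7.05·449 = 38926.47.
Real growth = 38926.47/30004.73 − 1 = 0.2973.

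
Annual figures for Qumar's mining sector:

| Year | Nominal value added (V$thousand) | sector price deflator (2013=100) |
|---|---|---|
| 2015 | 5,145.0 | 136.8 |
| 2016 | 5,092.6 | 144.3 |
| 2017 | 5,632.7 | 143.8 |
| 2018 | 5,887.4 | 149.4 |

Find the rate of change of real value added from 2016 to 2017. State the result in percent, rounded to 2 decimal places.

Real value added 2016 = 5092.6/1.443 = 3529.18.
Real value added 2017 = 5632.7/1.438 = 3917.04.
Change = 3917.04/3529.18 − 1 = 0.1099.

10.99%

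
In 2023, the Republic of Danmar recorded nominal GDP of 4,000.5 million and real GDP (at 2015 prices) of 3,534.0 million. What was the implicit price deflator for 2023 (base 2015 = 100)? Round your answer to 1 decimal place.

113.2

implicit price deflator = (Nominal / Real) × 100 = 4000.5 / 3534.0 × 100 = 113.20.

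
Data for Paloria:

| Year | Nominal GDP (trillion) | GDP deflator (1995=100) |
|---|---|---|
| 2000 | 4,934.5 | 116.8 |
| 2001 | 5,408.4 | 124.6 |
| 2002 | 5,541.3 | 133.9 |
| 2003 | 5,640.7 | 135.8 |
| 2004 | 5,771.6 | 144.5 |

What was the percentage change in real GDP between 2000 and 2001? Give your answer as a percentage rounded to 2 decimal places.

Real GDP 2000 = 4934.5/1.168 = 4224.74.
Real GDP 2001 = 5408.4/1.246 = 4340.61.
Change = 4340.61/4224.74 − 1 = 0.0274.

2.74%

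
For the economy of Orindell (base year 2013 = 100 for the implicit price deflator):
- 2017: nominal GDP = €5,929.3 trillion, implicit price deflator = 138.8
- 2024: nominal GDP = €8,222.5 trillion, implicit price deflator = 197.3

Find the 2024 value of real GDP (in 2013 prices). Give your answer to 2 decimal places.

Real GDP = Nominal / (implicit price deflator/100) = 8222.5 / 1.973 = 4167.51.

€4,167.51 trillion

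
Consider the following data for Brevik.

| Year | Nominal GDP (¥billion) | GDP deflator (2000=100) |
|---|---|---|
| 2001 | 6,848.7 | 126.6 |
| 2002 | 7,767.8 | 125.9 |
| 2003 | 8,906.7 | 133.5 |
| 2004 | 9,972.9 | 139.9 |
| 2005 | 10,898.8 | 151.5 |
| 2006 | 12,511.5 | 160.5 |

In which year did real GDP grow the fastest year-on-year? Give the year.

2002

2002: real = 7767.8/1.259 = 6169.82; growth vs 2001 (5409.72) = 14.05%.
2003: real = 8906.7/1.335 = 6671.69; growth vs 2002 (6169.82) = 8.13%.
2004: real = 9972.9/1.399 = 7128.59; growth vs 2003 (6671.69) = 6.85%.
2005: real = 10898.8/1.515 = 7193.93; growth vs 2004 (7128.59) = 0.92%.
2006: real = 12511.5/1.605 = 7795.33; growth vs 2005 (7193.93) = 8.36%.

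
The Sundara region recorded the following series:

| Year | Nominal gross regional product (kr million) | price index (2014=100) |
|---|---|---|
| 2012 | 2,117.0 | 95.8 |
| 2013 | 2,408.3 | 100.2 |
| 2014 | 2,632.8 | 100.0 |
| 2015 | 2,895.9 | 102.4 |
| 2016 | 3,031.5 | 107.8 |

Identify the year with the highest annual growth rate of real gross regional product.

2013: real = 2408.3/1.002 = 2403.49; growth vs 2012 (2209.81) = 8.76%.
2014: real = 2632.8/1.000 = 2632.80; growth vs 2013 (2403.49) = 9.54%.
2015: real = 2895.9/1.024 = 2828.03; growth vs 2014 (2632.80) = 7.42%.
2016: real = 3031.5/1.078 = 2812.15; growth vs 2015 (2828.03) = -0.56%.

2014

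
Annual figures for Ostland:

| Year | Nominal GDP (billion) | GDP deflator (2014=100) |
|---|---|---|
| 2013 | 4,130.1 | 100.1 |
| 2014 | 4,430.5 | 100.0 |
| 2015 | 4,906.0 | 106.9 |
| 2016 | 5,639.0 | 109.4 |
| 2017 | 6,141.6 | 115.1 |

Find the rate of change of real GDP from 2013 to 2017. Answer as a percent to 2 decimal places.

29.32%

Real GDP 2013 = 4130.1/1.001 = 4125.97.
Real GDP 2017 = 6141.6/1.151 = 5335.88.
Change = 5335.88/4125.97 − 1 = 0.2932.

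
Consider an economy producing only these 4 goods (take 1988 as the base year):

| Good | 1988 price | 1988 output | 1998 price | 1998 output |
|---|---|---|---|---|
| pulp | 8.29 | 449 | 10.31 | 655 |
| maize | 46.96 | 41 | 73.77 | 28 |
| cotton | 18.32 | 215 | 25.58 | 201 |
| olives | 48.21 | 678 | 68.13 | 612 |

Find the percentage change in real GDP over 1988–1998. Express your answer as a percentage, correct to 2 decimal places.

-5.54%

Real GDP 1988 = Nominal GDP 1988 = 8.29·449 + 46.96·41 + 18.32·215 + 48.21·678 = 42272.75.
Real GDP 1998 (at 1988 prices) = 8.29·655 + 46.96·28 + 18.32·201 + 48.21·612 = 39931.67.
Real growth = 39931.67/42272.75 − 1 = -0.0554.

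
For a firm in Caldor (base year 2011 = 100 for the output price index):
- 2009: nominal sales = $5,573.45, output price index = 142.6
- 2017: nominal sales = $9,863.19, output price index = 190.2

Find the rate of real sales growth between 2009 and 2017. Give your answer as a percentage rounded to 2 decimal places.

32.68%

Real sales 2009 = 5573.45 / 1.426 = 3908.45.
Real sales 2017 = 9863.19 / 1.902 = 5185.69.
Real growth = 5185.69 / 3908.45 − 1 = 0.3268.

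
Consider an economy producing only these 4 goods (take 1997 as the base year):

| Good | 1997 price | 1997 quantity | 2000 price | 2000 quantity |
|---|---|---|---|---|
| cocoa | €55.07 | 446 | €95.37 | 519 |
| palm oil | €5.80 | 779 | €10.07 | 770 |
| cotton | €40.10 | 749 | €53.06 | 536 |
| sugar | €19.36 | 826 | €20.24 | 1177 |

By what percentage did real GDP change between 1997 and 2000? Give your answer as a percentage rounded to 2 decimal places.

Real GDP 1997 = Nominal GDP 1997 = 55.07·446 + 5.80·779 + 40.10·749 + 19.36·826 = 75105.68.
Real GDP 2000 (at 1997 prices) = 55.07·519 + 5.80·770 + 40.10·536 + 19.36·1177 = 77327.65.
Real growth = 77327.65/75105.68 − 1 = 0.0296.

2.96%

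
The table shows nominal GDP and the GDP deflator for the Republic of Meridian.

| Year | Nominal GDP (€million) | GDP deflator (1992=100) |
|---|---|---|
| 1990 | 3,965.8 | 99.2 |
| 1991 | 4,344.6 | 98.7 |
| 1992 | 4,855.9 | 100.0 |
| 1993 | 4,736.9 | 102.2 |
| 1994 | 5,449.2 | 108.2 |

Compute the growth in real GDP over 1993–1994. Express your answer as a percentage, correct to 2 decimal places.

Real GDP 1993 = 4736.9/1.022 = 4634.93.
Real GDP 1994 = 5449.2/1.082 = 5036.23.
Change = 5036.23/4634.93 − 1 = 0.0866.

8.66%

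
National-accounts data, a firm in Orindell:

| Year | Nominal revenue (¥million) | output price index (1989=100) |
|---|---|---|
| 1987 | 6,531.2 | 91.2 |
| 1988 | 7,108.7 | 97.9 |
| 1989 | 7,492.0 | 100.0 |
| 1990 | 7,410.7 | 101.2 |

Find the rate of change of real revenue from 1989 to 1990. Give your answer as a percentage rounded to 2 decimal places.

Real revenue 1989 = 7492.0/1.000 = 7492.00.
Real revenue 1990 = 7410.7/1.012 = 7322.83.
Change = 7322.83/7492.00 − 1 = -0.0226.

-2.26%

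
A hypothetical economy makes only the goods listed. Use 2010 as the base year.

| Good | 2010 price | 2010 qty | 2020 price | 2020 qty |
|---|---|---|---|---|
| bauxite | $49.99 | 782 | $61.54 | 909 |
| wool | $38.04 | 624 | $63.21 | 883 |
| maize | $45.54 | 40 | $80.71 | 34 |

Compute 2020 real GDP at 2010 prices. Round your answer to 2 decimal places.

Real GDP 2020 = Σ (p_2010 × q_2020) = 49.99·909 + 38.04·883 + 45.54·34 = 80578.59.

$80578.59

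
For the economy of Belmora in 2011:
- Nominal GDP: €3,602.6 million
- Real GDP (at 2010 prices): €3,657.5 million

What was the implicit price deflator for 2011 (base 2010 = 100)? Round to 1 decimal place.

98.5

implicit price deflator = (Nominal / Real) × 100 = 3602.6 / 3657.5 × 100 = 98.50.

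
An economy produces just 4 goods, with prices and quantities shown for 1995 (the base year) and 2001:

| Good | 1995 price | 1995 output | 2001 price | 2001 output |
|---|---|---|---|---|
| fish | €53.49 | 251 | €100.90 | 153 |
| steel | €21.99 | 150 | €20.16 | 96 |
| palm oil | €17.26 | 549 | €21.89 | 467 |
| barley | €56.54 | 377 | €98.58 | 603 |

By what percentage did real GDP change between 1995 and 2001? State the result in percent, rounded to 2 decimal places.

Real GDP 1995 = Nominal GDP 1995 = 53.49·251 + 21.99·150 + 17.26·549 + 56.54·377 = 47515.81.
Real GDP 2001 (at 1995 prices) = 53.49·153 + 21.99·96 + 17.26·467 + 56.54·603 = 52449.05.
Real growth = 52449.05/47515.81 − 1 = 0.1038.

10.38%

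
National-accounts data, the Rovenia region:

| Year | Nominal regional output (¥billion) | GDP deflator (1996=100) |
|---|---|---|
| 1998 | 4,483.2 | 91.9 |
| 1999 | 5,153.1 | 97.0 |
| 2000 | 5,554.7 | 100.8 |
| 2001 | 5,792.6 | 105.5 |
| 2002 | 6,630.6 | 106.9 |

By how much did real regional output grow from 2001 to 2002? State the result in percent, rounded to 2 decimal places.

12.97%

Real regional output 2001 = 5792.6/1.055 = 5490.62.
Real regional output 2002 = 6630.6/1.069 = 6202.62.
Change = 6202.62/5490.62 − 1 = 0.1297.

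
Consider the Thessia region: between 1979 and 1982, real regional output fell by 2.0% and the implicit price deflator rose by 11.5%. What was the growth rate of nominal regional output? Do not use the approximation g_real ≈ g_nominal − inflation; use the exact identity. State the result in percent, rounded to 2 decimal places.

(1 + g_nom) = (1 + g_real)(1 + π) = 0.9800 × 1.1150 = 1.09270.

9.27%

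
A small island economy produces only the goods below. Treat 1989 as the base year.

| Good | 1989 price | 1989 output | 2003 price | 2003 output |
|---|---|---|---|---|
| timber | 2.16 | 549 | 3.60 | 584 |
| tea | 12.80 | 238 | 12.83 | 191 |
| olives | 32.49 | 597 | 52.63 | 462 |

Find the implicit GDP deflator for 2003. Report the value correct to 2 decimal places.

Nominal GDP 2003 = 3.60·584 + 12.83·191 + 52.63·462 = 28867.99.
Real GDP 2003 (at 1989 prices) = 2.16·584 + 12.80·191 + 32.49·462 = 18716.62.
Deflator = Nominal/Real × 100 = 28867.99/18716.62 × 100 = 154.237.

154.24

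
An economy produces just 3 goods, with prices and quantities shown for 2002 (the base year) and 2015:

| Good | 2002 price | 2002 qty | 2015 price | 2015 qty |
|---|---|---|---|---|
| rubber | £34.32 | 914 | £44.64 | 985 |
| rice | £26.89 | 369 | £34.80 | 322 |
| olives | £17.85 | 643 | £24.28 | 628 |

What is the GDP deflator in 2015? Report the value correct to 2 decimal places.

131.21

Nominal GDP 2015 = 44.64·985 + 34.80·322 + 24.28·628 = 70423.84.
Real GDP 2015 (at 2002 prices) = 34.32·985 + 26.89·322 + 17.85·628 = 53673.58.
Deflator = Nominal/Real × 100 = 70423.84/53673.58 × 100 = 131.208.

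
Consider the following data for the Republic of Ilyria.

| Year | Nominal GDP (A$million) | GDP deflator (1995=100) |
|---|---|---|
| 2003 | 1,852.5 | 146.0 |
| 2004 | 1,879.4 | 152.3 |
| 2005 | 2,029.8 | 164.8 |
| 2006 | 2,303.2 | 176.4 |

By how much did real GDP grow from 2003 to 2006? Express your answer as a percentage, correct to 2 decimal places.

Real GDP 2003 = 1852.5/1.460 = 1268.84.
Real GDP 2006 = 2303.2/1.764 = 1305.67.
Change = 1305.67/1268.84 − 1 = 0.0290.

2.90%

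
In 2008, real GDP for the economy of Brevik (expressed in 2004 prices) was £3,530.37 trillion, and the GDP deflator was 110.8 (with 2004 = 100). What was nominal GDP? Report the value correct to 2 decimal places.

Nominal GDP = Real × (GDP deflator/100) = 3530.37 × 1.108 = 3911.65.

£3,911.65 trillion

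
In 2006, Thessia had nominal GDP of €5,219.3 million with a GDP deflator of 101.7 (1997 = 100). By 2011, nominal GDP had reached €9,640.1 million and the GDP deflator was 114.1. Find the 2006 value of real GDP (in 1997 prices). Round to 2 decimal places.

€5,132.06 million

Real GDP = Nominal / (GDP deflator/100) = 5219.3 / 1.017 = 5132.06.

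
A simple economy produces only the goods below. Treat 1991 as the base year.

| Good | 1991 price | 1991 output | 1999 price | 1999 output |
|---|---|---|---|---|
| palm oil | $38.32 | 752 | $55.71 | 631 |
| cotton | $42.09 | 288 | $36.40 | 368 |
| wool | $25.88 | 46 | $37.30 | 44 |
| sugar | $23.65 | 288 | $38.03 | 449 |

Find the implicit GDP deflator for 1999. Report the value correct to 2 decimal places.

130.80

Nominal GDP 1999 = 55.71·631 + 36.40·368 + 37.30·44 + 38.03·449 = 67264.88.
Real GDP 1999 (at 1991 prices) = 38.32·631 + 42.09·368 + 25.88·44 + 23.65·449 = 51426.61.
Deflator = Nominal/Real × 100 = 67264.88/51426.61 × 100 = 130.798.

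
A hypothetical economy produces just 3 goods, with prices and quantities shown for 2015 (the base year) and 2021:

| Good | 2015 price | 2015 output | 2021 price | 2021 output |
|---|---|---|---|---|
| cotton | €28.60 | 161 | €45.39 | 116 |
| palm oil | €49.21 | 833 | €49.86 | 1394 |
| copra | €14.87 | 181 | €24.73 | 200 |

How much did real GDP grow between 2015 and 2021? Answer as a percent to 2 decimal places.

Real GDP 2015 = Nominal GDP 2015 = 28.60·161 + 49.21·833 + 14.87·181 = 48288.00.
Real GDP 2021 (at 2015 prices) = 28.60·116 + 49.21·1394 + 14.87·200 = 74890.34.
Real growth = 74890.34/48288.00 − 1 = 0.5509.

55.09%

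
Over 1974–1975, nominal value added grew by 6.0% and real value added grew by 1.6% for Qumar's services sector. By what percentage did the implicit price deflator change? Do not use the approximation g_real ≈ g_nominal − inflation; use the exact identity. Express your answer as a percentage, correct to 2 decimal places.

(1 + g_nom) = (1 + g_real)(1 + π), so π = 1.0600 / 1.0160 − 1 = 0.04331.

4.33%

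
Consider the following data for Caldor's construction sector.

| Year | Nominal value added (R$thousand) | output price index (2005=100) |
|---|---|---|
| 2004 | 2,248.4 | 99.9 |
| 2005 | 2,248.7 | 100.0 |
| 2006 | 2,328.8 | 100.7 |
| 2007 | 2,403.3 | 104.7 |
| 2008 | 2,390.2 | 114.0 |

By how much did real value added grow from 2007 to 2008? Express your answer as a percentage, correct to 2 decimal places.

Real value added 2007 = 2403.3/1.047 = 2295.42.
Real value added 2008 = 2390.2/1.140 = 2096.67.
Change = 2096.67/2295.42 − 1 = -0.0866.

-8.66%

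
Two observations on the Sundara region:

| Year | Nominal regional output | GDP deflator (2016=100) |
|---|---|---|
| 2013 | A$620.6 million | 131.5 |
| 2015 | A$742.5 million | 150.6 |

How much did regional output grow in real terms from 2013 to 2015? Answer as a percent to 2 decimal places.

4.47%

Real regional output 2013 = 620.6 / 1.315 = 471.94.
Real regional output 2015 = 742.5 / 1.506 = 493.03.
Real growth = 493.03 / 471.94 − 1 = 0.0447.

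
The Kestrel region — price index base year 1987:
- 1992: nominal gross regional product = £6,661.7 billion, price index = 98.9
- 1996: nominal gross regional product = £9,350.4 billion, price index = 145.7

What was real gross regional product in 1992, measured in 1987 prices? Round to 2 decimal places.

Real gross regional product = Nominal / (price index/100) = 6661.7 / 0.989 = 6735.79.

£6,735.79 billion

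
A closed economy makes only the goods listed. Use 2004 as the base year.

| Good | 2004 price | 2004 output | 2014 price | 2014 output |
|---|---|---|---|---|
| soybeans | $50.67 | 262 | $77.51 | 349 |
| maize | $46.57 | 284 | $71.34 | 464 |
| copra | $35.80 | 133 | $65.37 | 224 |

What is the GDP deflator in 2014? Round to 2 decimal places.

158.09

Nominal GDP 2014 = 77.51·349 + 71.34·464 + 65.37·224 = 74795.63.
Real GDP 2014 (at 2004 prices) = 50.67·349 + 46.57·464 + 35.80·224 = 47311.51.
Deflator = Nominal/Real × 100 = 74795.63/47311.51 × 100 = 158.092.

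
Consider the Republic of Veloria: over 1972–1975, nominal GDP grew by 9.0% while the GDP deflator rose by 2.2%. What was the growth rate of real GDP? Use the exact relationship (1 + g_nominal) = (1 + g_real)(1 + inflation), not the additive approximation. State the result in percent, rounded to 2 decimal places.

6.65%

(1 + g_nom) = (1 + g_real)(1 + π), so g_real = 1.0900 / 1.0220 − 1 = 0.06654.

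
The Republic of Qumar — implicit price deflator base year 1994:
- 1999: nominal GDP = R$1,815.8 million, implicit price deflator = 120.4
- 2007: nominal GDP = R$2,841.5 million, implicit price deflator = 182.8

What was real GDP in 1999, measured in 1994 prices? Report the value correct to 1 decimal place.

Real GDP = Nominal / (implicit price deflator/100) = 1815.8 / 1.204 = 1508.14.

R$1,508.1 million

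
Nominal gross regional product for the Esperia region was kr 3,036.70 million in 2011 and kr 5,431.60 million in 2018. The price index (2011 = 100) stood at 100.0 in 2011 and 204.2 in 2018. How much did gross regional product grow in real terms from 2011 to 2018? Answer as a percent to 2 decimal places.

Real gross regional product 2011 = 3036.70 / 1.000 = 3036.70.
Real gross regional product 2018 = 5431.60 / 2.042 = 2659.94.
Real growth = 2659.94 / 3036.70 − 1 = -0.1241.

-12.41%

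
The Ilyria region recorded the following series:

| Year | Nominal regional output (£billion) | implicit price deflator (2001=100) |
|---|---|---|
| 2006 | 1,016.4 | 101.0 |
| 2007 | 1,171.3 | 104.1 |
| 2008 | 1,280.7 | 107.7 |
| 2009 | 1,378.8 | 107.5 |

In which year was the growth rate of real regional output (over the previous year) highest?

2007: real = 1171.3/1.041 = 1125.17; growth vs 2006 (1006.34) = 11.81%.
2008: real = 1280.7/1.077 = 1189.14; growth vs 2007 (1125.17) = 5.69%.
2009: real = 1378.8/1.075 = 1282.60; growth vs 2008 (1189.14) = 7.86%.

2007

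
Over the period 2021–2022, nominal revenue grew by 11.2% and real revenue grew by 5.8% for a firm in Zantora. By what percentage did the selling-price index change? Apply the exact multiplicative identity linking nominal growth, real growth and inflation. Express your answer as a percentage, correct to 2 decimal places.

(1 + g_nom) = (1 + g_real)(1 + π), so π = 1.1120 / 1.0580 − 1 = 0.05104.

5.10%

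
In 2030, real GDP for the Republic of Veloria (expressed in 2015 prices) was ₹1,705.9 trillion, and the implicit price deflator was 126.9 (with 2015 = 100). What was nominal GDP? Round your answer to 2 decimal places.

₹2,164.79 trillion

Nominal GDP = Real × (implicit price deflator/100) = 1705.9 × 1.269 = 2164.79.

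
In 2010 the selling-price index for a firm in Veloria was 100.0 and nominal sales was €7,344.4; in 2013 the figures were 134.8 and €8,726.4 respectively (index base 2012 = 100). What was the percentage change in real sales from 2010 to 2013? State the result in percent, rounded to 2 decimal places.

-11.86%

Real sales 2010 = 7344.4 / 1.000 = 7344.40.
Real sales 2013 = 8726.4 / 1.348 = 6473.59.
Real growth = 6473.59 / 7344.40 − 1 = -0.1186.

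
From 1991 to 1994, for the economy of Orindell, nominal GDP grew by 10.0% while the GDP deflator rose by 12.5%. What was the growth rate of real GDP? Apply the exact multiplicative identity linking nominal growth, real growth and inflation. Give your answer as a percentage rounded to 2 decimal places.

(1 + g_nom) = (1 + g_real)(1 + π), so g_real = 1.1000 / 1.1250 − 1 = -0.02222.

-2.22%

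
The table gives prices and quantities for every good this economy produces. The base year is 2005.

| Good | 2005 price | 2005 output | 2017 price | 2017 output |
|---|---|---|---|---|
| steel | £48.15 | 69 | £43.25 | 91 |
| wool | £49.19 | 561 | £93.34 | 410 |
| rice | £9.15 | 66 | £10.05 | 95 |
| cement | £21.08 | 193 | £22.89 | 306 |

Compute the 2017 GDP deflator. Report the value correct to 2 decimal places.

157.41

Nominal GDP 2017 = 43.25·91 + 93.34·410 + 10.05·95 + 22.89·306 = 50164.24.
Real GDP 2017 (at 2005 prices) = 48.15·91 + 49.19·410 + 9.15·95 + 21.08·306 = 31869.28.
Deflator = Nominal/Real × 100 = 50164.24/31869.28 × 100 = 157.406.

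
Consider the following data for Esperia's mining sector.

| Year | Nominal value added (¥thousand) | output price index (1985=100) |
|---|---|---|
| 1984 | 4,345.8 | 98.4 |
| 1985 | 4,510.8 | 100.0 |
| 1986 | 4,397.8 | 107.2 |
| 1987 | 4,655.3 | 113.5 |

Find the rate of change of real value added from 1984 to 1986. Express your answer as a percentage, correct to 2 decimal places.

Real value added 1984 = 4345.8/0.984 = 4416.46.
Real value added 1986 = 4397.8/1.072 = 4102.43.
Change = 4102.43/4416.46 − 1 = -0.0711.

-7.11%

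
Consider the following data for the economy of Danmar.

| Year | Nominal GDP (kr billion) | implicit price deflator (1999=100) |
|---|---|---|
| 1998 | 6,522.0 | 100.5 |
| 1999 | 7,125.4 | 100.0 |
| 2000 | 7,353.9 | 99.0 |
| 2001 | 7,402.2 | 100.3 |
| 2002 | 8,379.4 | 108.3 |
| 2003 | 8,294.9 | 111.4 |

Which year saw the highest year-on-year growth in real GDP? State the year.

1999: real = 7125.4/1.000 = 7125.40; growth vs 1998 (6489.55) = 9.80%.
2000: real = 7353.9/0.990 = 7428.18; growth vs 1999 (7125.40) = 4.25%.
2001: real = 7402.2/1.003 = 7380.06; growth vs 2000 (7428.18) = -0.65%.
2002: real = 8379.4/1.083 = 7737.21; growth vs 2001 (7380.06) = 4.84%.
2003: real = 8294.9/1.114 = 7446.05; growth vs 2002 (7737.21) = -3.76%.

1999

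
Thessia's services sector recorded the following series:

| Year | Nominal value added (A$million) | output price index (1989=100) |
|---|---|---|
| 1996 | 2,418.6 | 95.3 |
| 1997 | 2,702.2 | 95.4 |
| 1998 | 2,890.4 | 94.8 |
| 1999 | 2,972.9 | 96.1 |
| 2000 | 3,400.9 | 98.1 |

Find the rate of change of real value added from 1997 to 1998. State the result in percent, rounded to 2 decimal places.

Real value added 1997 = 2702.2/0.954 = 2832.49.
Real value added 1998 = 2890.4/0.948 = 3048.95.
Change = 3048.95/2832.49 − 1 = 0.0764.

7.64%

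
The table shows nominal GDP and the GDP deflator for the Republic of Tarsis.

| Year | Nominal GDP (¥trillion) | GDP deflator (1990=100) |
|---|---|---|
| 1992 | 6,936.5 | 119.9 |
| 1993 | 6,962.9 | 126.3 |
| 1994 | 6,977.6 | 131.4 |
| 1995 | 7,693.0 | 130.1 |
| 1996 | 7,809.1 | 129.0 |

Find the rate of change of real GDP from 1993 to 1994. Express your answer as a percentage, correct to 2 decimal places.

Real GDP 1993 = 6962.9/1.263 = 5512.98.
Real GDP 1994 = 6977.6/1.314 = 5310.20.
Change = 5310.20/5512.98 − 1 = -0.0368.

-3.68%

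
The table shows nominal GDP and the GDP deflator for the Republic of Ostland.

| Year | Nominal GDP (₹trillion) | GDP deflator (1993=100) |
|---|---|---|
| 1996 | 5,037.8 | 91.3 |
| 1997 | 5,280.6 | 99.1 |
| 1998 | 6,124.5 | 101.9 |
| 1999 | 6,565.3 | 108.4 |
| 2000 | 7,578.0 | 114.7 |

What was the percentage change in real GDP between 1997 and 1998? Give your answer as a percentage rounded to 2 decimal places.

Real GDP 1997 = 5280.6/0.991 = 5328.56.
Real GDP 1998 = 6124.5/1.019 = 6010.30.
Change = 6010.30/5328.56 − 1 = 0.1279.

12.79%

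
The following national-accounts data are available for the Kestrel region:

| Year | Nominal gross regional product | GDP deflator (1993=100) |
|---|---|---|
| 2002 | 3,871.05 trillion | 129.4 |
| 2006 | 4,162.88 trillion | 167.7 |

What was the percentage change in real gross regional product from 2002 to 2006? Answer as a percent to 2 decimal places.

Real gross regional product 2002 = 3871.05 / 1.294 = 2991.54.
Real gross regional product 2006 = 4162.88 / 1.677 = 2482.34.
Real growth = 2482.34 / 2991.54 − 1 = -0.1702.

-17.02%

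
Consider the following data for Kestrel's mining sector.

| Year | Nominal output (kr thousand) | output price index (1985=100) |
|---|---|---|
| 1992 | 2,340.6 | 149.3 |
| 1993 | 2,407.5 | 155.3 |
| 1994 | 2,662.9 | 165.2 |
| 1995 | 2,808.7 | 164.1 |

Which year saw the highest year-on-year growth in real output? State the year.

1995

1993: real = 2407.5/1.553 = 1550.23; growth vs 1992 (1567.72) = -1.12%.
1994: real = 2662.9/1.652 = 1611.92; growth vs 1993 (1550.23) = 3.98%.
1995: real = 2808.7/1.641 = 1711.58; growth vs 1994 (1611.92) = 6.18%.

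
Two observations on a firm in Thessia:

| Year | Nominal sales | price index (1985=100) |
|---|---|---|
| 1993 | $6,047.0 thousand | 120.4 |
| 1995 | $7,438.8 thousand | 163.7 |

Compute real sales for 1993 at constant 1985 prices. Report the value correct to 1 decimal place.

$5,022.4 thousand

Real sales = Nominal / (price index/100) = 6047.0 / 1.204 = 5022.43.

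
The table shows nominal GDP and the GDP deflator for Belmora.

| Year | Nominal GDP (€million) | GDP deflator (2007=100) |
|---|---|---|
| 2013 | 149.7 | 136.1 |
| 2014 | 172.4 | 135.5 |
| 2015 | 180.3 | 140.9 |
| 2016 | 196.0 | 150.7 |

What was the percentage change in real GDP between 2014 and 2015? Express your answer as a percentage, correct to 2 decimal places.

0.57%

Real GDP 2014 = 172.4/1.355 = 127.23.
Real GDP 2015 = 180.3/1.409 = 127.96.
Change = 127.96/127.23 − 1 = 0.0057.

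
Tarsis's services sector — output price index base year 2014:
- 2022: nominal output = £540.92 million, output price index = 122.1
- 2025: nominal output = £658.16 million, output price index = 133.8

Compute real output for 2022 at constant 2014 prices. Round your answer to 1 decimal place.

Real output = Nominal / (output price index/100) = 540.92 / 1.221 = 443.01.

£443.0 million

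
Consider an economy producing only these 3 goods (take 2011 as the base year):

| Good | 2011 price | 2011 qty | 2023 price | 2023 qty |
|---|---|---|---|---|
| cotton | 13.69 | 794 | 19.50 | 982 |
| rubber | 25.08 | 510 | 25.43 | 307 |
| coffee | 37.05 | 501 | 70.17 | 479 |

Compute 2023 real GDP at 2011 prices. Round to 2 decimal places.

Real GDP 2023 = Σ (p_2011 × q_2023) = 13.69·982 + 25.08·307 + 37.05·479 = 38890.09.

38890.09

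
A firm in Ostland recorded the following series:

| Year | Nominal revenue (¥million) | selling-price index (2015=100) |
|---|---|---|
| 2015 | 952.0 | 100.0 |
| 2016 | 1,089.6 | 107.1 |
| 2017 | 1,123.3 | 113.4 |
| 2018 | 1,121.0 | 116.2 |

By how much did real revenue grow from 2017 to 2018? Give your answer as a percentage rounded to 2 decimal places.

-2.61%

Real revenue 2017 = 1123.3/1.134 = 990.56.
Real revenue 2018 = 1121.0/1.162 = 964.72.
Change = 964.72/990.56 − 1 = -0.0261.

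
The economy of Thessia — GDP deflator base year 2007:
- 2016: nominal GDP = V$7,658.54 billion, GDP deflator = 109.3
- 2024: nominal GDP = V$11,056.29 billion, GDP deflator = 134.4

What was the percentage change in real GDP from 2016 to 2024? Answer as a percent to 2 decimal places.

Real GDP 2016 = 7658.54 / 1.093 = 7006.90.
Real GDP 2024 = 11056.29 / 1.344 = 8226.41.
Real growth = 8226.41 / 7006.90 − 1 = 0.1740.

17.40%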